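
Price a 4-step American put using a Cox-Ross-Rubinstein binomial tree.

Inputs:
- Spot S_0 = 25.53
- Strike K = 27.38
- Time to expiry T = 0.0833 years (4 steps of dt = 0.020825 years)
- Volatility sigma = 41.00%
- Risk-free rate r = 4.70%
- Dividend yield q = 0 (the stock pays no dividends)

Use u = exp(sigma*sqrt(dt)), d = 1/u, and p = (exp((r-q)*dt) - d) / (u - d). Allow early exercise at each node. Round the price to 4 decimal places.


Answer: Price = V(0,0) = 2.3860

Derivation:
dt = T/N = 0.020825
u = exp(sigma*sqrt(dt)) = 1.060952; d = 1/u = 0.942550
p = (exp((r-q)*dt) - d) / (u - d) = 0.493483
Discount per step: exp(-r*dt) = 0.999022
Stock lattice S(k, i) with i counting down-moves:
  k=0: S(0,0) = 25.5300
  k=1: S(1,0) = 27.0861; S(1,1) = 24.0633
  k=2: S(2,0) = 28.7371; S(2,1) = 25.5300; S(2,2) = 22.6809
  k=3: S(3,0) = 30.4886; S(3,1) = 27.0861; S(3,2) = 24.0633; S(3,3) = 21.3778
  k=4: S(4,0) = 32.3470; S(4,1) = 28.7371; S(4,2) = 25.5300; S(4,3) = 22.6809; S(4,4) = 20.1497
Terminal payoffs V(N, i) = max(K - S_T, 0):
  V(4,0) = 0.000000; V(4,1) = 0.000000; V(4,2) = 1.850000; V(4,3) = 4.699147; V(4,4) = 7.230329
Backward induction: V(k, i) = exp(-r*dt) * [p * V(k+1, i) + (1-p) * V(k+1, i+1)]; then take max(V_cont, immediate exercise) for American.
  V(3,0) = exp(-r*dt) * [p*0.000000 + (1-p)*0.000000] = 0.000000; exercise = 0.000000; V(3,0) = max -> 0.000000
  V(3,1) = exp(-r*dt) * [p*0.000000 + (1-p)*1.850000] = 0.936139; exercise = 0.293897; V(3,1) = max -> 0.936139
  V(3,2) = exp(-r*dt) * [p*1.850000 + (1-p)*4.699147] = 3.289919; exercise = 3.316705; V(3,2) = max -> 3.316705
  V(3,3) = exp(-r*dt) * [p*4.699147 + (1-p)*7.230329] = 5.975381; exercise = 6.002167; V(3,3) = max -> 6.002167
  V(2,0) = exp(-r*dt) * [p*0.000000 + (1-p)*0.936139] = 0.473706; exercise = 0.000000; V(2,0) = max -> 0.473706
  V(2,1) = exp(-r*dt) * [p*0.936139 + (1-p)*3.316705] = 2.139840; exercise = 1.850000; V(2,1) = max -> 2.139840
  V(2,2) = exp(-r*dt) * [p*3.316705 + (1-p)*6.002167] = 4.672361; exercise = 4.699147; V(2,2) = max -> 4.699147
  V(1,0) = exp(-r*dt) * [p*0.473706 + (1-p)*2.139840] = 1.316342; exercise = 0.293897; V(1,0) = max -> 1.316342
  V(1,1) = exp(-r*dt) * [p*2.139840 + (1-p)*4.699147] = 3.432810; exercise = 3.316705; V(1,1) = max -> 3.432810
  V(0,0) = exp(-r*dt) * [p*1.316342 + (1-p)*3.432810] = 2.386032; exercise = 1.850000; V(0,0) = max -> 2.386032


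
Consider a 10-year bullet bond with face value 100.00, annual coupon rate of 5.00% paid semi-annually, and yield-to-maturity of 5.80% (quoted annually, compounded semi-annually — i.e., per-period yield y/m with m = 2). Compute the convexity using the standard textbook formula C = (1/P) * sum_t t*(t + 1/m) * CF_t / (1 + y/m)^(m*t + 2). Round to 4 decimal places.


Coupon per period c = face * coupon_rate / m = 2.500000
Periods per year m = 2; per-period yield y/m = 0.029000
Number of cashflows N = 20
Cashflows (t years, CF_t, discount factor 1/(1+y/m)^(m*t), PV):
  t = 0.5000: CF_t = 2.500000, DF = 0.971817, PV = 2.429543
  t = 1.0000: CF_t = 2.500000, DF = 0.944429, PV = 2.361072
  t = 1.5000: CF_t = 2.500000, DF = 0.917812, PV = 2.294531
  t = 2.0000: CF_t = 2.500000, DF = 0.891946, PV = 2.229865
  t = 2.5000: CF_t = 2.500000, DF = 0.866808, PV = 2.167021
  t = 3.0000: CF_t = 2.500000, DF = 0.842379, PV = 2.105949
  t = 3.5000: CF_t = 2.500000, DF = 0.818639, PV = 2.046597
  t = 4.0000: CF_t = 2.500000, DF = 0.795567, PV = 1.988919
  t = 4.5000: CF_t = 2.500000, DF = 0.773146, PV = 1.932866
  t = 5.0000: CF_t = 2.500000, DF = 0.751357, PV = 1.878392
  t = 5.5000: CF_t = 2.500000, DF = 0.730182, PV = 1.825454
  t = 6.0000: CF_t = 2.500000, DF = 0.709603, PV = 1.774008
  t = 6.5000: CF_t = 2.500000, DF = 0.689605, PV = 1.724011
  t = 7.0000: CF_t = 2.500000, DF = 0.670170, PV = 1.675424
  t = 7.5000: CF_t = 2.500000, DF = 0.651282, PV = 1.628206
  t = 8.0000: CF_t = 2.500000, DF = 0.632928, PV = 1.582319
  t = 8.5000: CF_t = 2.500000, DF = 0.615090, PV = 1.537725
  t = 9.0000: CF_t = 2.500000, DF = 0.597755, PV = 1.494388
  t = 9.5000: CF_t = 2.500000, DF = 0.580909, PV = 1.452272
  t = 10.0000: CF_t = 102.500000, DF = 0.564537, PV = 57.865055
Price P = sum_t PV_t = 93.993615
Convexity numerator sum_t t*(t + 1/m) * CF_t / (1+y/m)^(m*t + 2):
  t = 0.5000: term = 1.147265
  t = 1.0000: term = 3.344797
  t = 1.5000: term = 6.501063
  t = 2.0000: term = 10.529743
  t = 2.5000: term = 15.349479
  t = 3.0000: term = 20.883645
  t = 3.5000: term = 27.060117
  t = 4.0000: term = 33.811058
  t = 4.5000: term = 41.072714
  t = 5.0000: term = 48.785213
  t = 5.5000: term = 56.892377
  t = 6.0000: term = 65.341540
  t = 6.5000: term = 74.083379
  t = 7.0000: term = 83.071742
  t = 7.5000: term = 92.263492
  t = 8.0000: term = 101.618359
  t = 8.5000: term = 111.098789
  t = 9.0000: term = 120.669810
  t = 9.5000: term = 130.298898
  t = 10.0000: term = 5738.189939
Convexity = (1/P) * sum = 6782.013421 / 93.993615 = 72.153980

Answer: Convexity = 72.1540


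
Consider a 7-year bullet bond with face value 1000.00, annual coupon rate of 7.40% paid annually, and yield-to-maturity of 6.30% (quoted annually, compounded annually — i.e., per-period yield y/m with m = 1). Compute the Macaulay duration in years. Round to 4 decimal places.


Coupon per period c = face * coupon_rate / m = 74.000000
Periods per year m = 1; per-period yield y/m = 0.063000
Number of cashflows N = 7
Cashflows (t years, CF_t, discount factor 1/(1+y/m)^(m*t), PV):
  t = 1.0000: CF_t = 74.000000, DF = 0.940734, PV = 69.614299
  t = 2.0000: CF_t = 74.000000, DF = 0.884980, PV = 65.488522
  t = 3.0000: CF_t = 74.000000, DF = 0.832531, PV = 61.607265
  t = 4.0000: CF_t = 74.000000, DF = 0.783190, PV = 57.956034
  t = 5.0000: CF_t = 74.000000, DF = 0.736773, PV = 54.521199
  t = 6.0000: CF_t = 74.000000, DF = 0.693107, PV = 51.289933
  t = 7.0000: CF_t = 1074.000000, DF = 0.652029, PV = 700.279527
Price P = sum_t PV_t = 1060.756779
Macaulay numerator sum_t t * PV_t:
  t * PV_t at t = 1.0000: 69.614299
  t * PV_t at t = 2.0000: 130.977045
  t * PV_t at t = 3.0000: 184.821794
  t * PV_t at t = 4.0000: 231.824138
  t * PV_t at t = 5.0000: 272.605994
  t * PV_t at t = 6.0000: 307.739599
  t * PV_t at t = 7.0000: 4901.956689
Macaulay duration D = (sum_t t * PV_t) / P = 6099.539557 / 1060.756779 = 5.750177

Answer: Macaulay duration = 5.7502 years


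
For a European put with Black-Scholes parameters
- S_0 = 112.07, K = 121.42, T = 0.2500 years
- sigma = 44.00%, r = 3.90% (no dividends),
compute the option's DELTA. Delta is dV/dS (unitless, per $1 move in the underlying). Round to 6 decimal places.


d1 = -0.2099178802; d2 = -0.4299178802
phi(d1) = 0.3902486061; exp(-qT) = 1.0000000000; exp(-rT) = 0.9902973771
N(-d1) = 0.5831341166
Delta = -exp(-qT) * N(-d1) = -1.0000000000 * 0.5831341166 = -0.583134

Answer: Delta = -0.583134


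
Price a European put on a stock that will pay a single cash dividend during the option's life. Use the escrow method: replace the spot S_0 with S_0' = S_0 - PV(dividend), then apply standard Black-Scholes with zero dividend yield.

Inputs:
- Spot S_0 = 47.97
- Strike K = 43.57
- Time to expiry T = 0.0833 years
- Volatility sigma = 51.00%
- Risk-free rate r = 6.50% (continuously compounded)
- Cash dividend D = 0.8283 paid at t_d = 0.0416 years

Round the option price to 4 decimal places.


PV(D) = D * exp(-r * t_d) = 0.8283 * 0.99729965 = 0.82606330
S_0' = S_0 - PV(D) = 47.9700 - 0.82606330 = 47.14393670
d1 = (ln(S_0'/K) + (r + sigma^2/2)*T) / (sigma*sqrt(T)) = 0.64597516
d2 = d1 - sigma*sqrt(T) = 0.49878029
exp(-rT) = 0.99460013
N(-d1) = 0.25914772; N(-d2) = 0.30896709
P = K * exp(-rT) * N(-d2) - S_0' * N(-d1) = 43.5700 * 0.99460013 * 0.30896709 - 47.14393670 * 0.25914772 = 1.1718

Answer: Price = 1.1718


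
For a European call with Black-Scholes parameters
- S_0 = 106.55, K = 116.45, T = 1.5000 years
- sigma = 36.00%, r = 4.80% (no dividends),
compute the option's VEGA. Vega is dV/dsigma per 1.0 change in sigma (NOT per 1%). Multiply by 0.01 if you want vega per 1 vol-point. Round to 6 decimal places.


Answer: Vega = 51.203206

Derivation:
d1 = 0.1822428584; d2 = -0.2586652953
phi(d1) = 0.3923720576; exp(-qT) = 1.0000000000; exp(-rT) = 0.9305308958
Vega = S * exp(-qT) * phi(d1) * sqrt(T) = 106.5500 * 1.0000000000 * 0.3923720576 * 1.2247448714 = 51.203206


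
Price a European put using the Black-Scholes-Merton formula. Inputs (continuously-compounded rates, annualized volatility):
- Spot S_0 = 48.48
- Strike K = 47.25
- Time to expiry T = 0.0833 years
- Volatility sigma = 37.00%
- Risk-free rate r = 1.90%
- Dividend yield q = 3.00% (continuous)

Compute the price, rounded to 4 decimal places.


d1 = (ln(S/K) + (r - q + 0.5*sigma^2) * T) / (sigma * sqrt(T)) = 0.28546418
d2 = d1 - sigma * sqrt(T) = 0.17867574
exp(-rT) = 0.99841855; exp(-qT) = 0.99750412
P = K * exp(-rT) * N(-d2) - S_0 * exp(-qT) * N(-d1)
N(-d1) = 0.38764427; N(-d2) = 0.42909616
P = 47.2500 * 0.99841855 * 0.42909616 - 48.4800 * 0.99750412 * 0.38764427 = 1.4966

Answer: Price = 1.4966


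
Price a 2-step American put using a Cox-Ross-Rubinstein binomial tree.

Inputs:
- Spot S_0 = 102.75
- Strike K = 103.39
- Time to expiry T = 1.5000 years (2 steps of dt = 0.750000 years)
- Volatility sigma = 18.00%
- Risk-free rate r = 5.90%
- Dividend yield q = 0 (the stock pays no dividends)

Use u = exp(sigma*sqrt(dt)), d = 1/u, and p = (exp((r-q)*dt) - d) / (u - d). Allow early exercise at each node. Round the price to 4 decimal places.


Answer: Price = V(0,0) = 5.9770

Derivation:
dt = T/N = 0.750000
u = exp(sigma*sqrt(dt)) = 1.168691; d = 1/u = 0.855658
p = (exp((r-q)*dt) - d) / (u - d) = 0.605641
Discount per step: exp(-r*dt) = 0.956715
Stock lattice S(k, i) with i counting down-moves:
  k=0: S(0,0) = 102.7500
  k=1: S(1,0) = 120.0830; S(1,1) = 87.9189
  k=2: S(2,0) = 140.3400; S(2,1) = 102.7500; S(2,2) = 75.2285
Terminal payoffs V(N, i) = max(K - S_T, 0):
  V(2,0) = 0.000000; V(2,1) = 0.640000; V(2,2) = 28.161533
Backward induction: V(k, i) = exp(-r*dt) * [p * V(k+1, i) + (1-p) * V(k+1, i+1)]; then take max(V_cont, immediate exercise) for American.
  V(1,0) = exp(-r*dt) * [p*0.000000 + (1-p)*0.640000] = 0.241465; exercise = 0.000000; V(1,0) = max -> 0.241465
  V(1,1) = exp(-r*dt) * [p*0.640000 + (1-p)*28.161533] = 10.995883; exercise = 15.471146; V(1,1) = max -> 15.471146
  V(0,0) = exp(-r*dt) * [p*0.241465 + (1-p)*15.471146] = 5.977012; exercise = 0.640000; V(0,0) = max -> 5.977012


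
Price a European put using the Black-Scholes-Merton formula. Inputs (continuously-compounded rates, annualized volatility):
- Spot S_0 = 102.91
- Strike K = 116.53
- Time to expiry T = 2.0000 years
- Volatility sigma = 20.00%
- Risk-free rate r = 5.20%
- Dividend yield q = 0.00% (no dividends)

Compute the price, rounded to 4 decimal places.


d1 = (ln(S/K) + (r - q + 0.5*sigma^2) * T) / (sigma * sqrt(T)) = 0.06967148
d2 = d1 - sigma * sqrt(T) = -0.21317124
exp(-rT) = 0.90122530; exp(-qT) = 1.00000000
P = K * exp(-rT) * N(-d2) - S_0 * exp(-qT) * N(-d1)
N(-d1) = 0.47222757; N(-d2) = 0.58440330
P = 116.5300 * 0.90122530 * 0.58440330 - 102.9100 * 1.00000000 * 0.47222757 = 12.7770

Answer: Price = 12.7770


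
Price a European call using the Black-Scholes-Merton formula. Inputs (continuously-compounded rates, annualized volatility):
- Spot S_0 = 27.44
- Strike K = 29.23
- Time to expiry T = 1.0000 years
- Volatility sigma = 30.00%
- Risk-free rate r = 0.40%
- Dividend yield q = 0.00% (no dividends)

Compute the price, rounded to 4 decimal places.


Answer: Price = 2.5998

Derivation:
d1 = (ln(S/K) + (r - q + 0.5*sigma^2) * T) / (sigma * sqrt(T)) = -0.04731259
d2 = d1 - sigma * sqrt(T) = -0.34731259
exp(-rT) = 0.99600799; exp(-qT) = 1.00000000
C = S_0 * exp(-qT) * N(d1) - K * exp(-rT) * N(d2)
N(d1) = 0.48113205; N(d2) = 0.36417825
C = 27.4400 * 1.00000000 * 0.48113205 - 29.2300 * 0.99600799 * 0.36417825 = 2.5998


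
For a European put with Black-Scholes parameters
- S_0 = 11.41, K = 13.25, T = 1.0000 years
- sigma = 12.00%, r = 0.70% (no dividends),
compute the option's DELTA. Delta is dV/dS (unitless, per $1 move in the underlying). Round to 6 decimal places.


Answer: Delta = -0.870247

Derivation:
d1 = -1.1275615713; d2 = -1.2475615713
phi(d1) = 0.2112662523; exp(-qT) = 1.0000000000; exp(-rT) = 0.9930244429
N(-d1) = 0.8702474381
Delta = -exp(-qT) * N(-d1) = -1.0000000000 * 0.8702474381 = -0.870247


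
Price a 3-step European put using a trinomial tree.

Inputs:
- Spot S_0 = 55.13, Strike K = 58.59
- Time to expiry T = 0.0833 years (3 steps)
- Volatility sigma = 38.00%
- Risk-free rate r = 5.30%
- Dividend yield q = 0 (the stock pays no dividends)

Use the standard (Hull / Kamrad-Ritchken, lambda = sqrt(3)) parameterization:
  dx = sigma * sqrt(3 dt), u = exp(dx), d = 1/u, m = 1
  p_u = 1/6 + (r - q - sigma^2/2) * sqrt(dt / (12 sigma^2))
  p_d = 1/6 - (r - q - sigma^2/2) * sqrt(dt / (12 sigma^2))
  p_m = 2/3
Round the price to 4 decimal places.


dt = T/N = 0.027767; dx = sigma*sqrt(3*dt) = 0.109675
u = exp(dx) = 1.115915; d = 1/u = 0.896126
p_u = 0.164236, p_m = 0.666667, p_d = 0.169097
Discount per step: exp(-r*dt) = 0.998529
Stock lattice S(k, j) with j the centered position index:
  k=0: S(0,+0) = 55.1300
  k=1: S(1,-1) = 49.4034; S(1,+0) = 55.1300; S(1,+1) = 61.5204
  k=2: S(2,-2) = 44.2717; S(2,-1) = 49.4034; S(2,+0) = 55.1300; S(2,+1) = 61.5204; S(2,+2) = 68.6515
  k=3: S(3,-3) = 39.6730; S(3,-2) = 44.2717; S(3,-1) = 49.4034; S(3,+0) = 55.1300; S(3,+1) = 61.5204; S(3,+2) = 68.6515; S(3,+3) = 76.6093
Terminal payoffs V(N, j) = max(K - S_T, 0):
  V(3,-3) = 18.917026; V(3,-2) = 14.318337; V(3,-1) = 9.186591; V(3,+0) = 3.460000; V(3,+1) = 0.000000; V(3,+2) = 0.000000; V(3,+3) = 0.000000
Backward induction: V(k, j) = exp(-r*dt) * [p_u * V(k+1, j+1) + p_m * V(k+1, j) + p_d * V(k+1, j-1)]
  V(2,-2) = exp(-r*dt) * [p_u*9.186591 + p_m*14.318337 + p_d*18.917026] = 14.232184
  V(2,-1) = exp(-r*dt) * [p_u*3.460000 + p_m*9.186591 + p_d*14.318337] = 9.100439
  V(2,+0) = exp(-r*dt) * [p_u*0.000000 + p_m*3.460000 + p_d*9.186591] = 3.854416
  V(2,+1) = exp(-r*dt) * [p_u*0.000000 + p_m*0.000000 + p_d*3.460000] = 0.584216
  V(2,+2) = exp(-r*dt) * [p_u*0.000000 + p_m*0.000000 + p_d*0.000000] = 0.000000
  V(1,-1) = exp(-r*dt) * [p_u*3.854416 + p_m*9.100439 + p_d*14.232184] = 9.093224
  V(1,+0) = exp(-r*dt) * [p_u*0.584216 + p_m*3.854416 + p_d*9.100439] = 4.198236
  V(1,+1) = exp(-r*dt) * [p_u*0.000000 + p_m*0.584216 + p_d*3.854416] = 1.039717
  V(0,+0) = exp(-r*dt) * [p_u*1.039717 + p_m*4.198236 + p_d*9.093224] = 4.500593

Answer: Price = V(0,0) = 4.5006


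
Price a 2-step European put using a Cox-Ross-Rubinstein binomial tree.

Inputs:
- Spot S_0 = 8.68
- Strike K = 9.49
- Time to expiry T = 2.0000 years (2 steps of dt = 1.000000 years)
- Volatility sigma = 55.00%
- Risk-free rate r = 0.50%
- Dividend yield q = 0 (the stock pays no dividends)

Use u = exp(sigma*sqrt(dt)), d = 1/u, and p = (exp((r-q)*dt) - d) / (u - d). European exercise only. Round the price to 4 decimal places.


Answer: Price = V(0,0) = 2.9660

Derivation:
dt = T/N = 1.000000
u = exp(sigma*sqrt(dt)) = 1.733253; d = 1/u = 0.576950
p = (exp((r-q)*dt) - d) / (u - d) = 0.370199
Discount per step: exp(-r*dt) = 0.995012
Stock lattice S(k, i) with i counting down-moves:
  k=0: S(0,0) = 8.6800
  k=1: S(1,0) = 15.0446; S(1,1) = 5.0079
  k=2: S(2,0) = 26.0762; S(2,1) = 8.6800; S(2,2) = 2.8893
Terminal payoffs V(N, i) = max(K - S_T, 0):
  V(2,0) = 0.000000; V(2,1) = 0.810000; V(2,2) = 6.600679
Backward induction: V(k, i) = exp(-r*dt) * [p * V(k+1, i) + (1-p) * V(k+1, i+1)].
  V(1,0) = exp(-r*dt) * [p*0.000000 + (1-p)*0.810000] = 0.507594
  V(1,1) = exp(-r*dt) * [p*0.810000 + (1-p)*6.600679] = 4.434744
  V(0,0) = exp(-r*dt) * [p*0.507594 + (1-p)*4.434744] = 2.966048


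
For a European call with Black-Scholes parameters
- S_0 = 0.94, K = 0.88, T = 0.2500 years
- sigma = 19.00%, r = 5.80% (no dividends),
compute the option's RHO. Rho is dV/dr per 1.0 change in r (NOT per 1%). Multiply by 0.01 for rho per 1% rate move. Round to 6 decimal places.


d1 = 0.8944259768; d2 = 0.7994259768
phi(d1) = 0.2674192982; exp(-qT) = 1.0000000000; exp(-rT) = 0.9856046187
N(d2) = 0.7879782736
Rho = K*T*exp(-rT)*N(d2) = 0.8800 * 0.2500 * 0.9856046187 * 0.7879782736 = 0.170860

Answer: Rho = 0.170860


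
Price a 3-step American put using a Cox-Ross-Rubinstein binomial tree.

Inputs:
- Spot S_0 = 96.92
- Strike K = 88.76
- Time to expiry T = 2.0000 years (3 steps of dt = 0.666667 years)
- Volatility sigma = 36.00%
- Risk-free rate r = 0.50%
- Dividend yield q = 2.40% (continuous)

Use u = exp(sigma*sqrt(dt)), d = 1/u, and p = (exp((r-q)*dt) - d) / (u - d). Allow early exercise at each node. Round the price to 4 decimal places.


dt = T/N = 0.666667
u = exp(sigma*sqrt(dt)) = 1.341702; d = 1/u = 0.745322
p = (exp((r-q)*dt) - d) / (u - d) = 0.405935
Discount per step: exp(-r*dt) = 0.996672
Stock lattice S(k, i) with i counting down-moves:
  k=0: S(0,0) = 96.9200
  k=1: S(1,0) = 130.0377; S(1,1) = 72.2366
  k=2: S(2,0) = 174.4719; S(2,1) = 96.9200; S(2,2) = 53.8396
  k=3: S(3,0) = 234.0892; S(3,1) = 130.0377; S(3,2) = 72.2366; S(3,3) = 40.1278
Terminal payoffs V(N, i) = max(K - S_T, 0):
  V(3,0) = 0.000000; V(3,1) = 0.000000; V(3,2) = 16.523379; V(3,3) = 48.632191
Backward induction: V(k, i) = exp(-r*dt) * [p * V(k+1, i) + (1-p) * V(k+1, i+1)]; then take max(V_cont, immediate exercise) for American.
  V(2,0) = exp(-r*dt) * [p*0.000000 + (1-p)*0.000000] = 0.000000; exercise = 0.000000; V(2,0) = max -> 0.000000
  V(2,1) = exp(-r*dt) * [p*0.000000 + (1-p)*16.523379] = 9.783303; exercise = 0.000000; V(2,1) = max -> 9.783303
  V(2,2) = exp(-r*dt) * [p*16.523379 + (1-p)*48.632191] = 35.479652; exercise = 34.920448; V(2,2) = max -> 35.479652
  V(1,0) = exp(-r*dt) * [p*0.000000 + (1-p)*9.783303] = 5.792582; exercise = 0.000000; V(1,0) = max -> 5.792582
  V(1,1) = exp(-r*dt) * [p*9.783303 + (1-p)*35.479652] = 24.965260; exercise = 16.523379; V(1,1) = max -> 24.965260
  V(0,0) = exp(-r*dt) * [p*5.792582 + (1-p)*24.965260] = 17.125228; exercise = 0.000000; V(0,0) = max -> 17.125228

Answer: Price = V(0,0) = 17.1252


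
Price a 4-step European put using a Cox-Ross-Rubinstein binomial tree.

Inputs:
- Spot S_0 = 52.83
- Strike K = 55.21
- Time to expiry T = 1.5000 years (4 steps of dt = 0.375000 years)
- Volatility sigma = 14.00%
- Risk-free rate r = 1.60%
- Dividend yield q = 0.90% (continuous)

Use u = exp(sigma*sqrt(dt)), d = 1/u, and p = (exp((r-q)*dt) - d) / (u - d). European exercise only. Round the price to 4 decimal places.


Answer: Price = V(0,0) = 4.6824

Derivation:
dt = T/N = 0.375000
u = exp(sigma*sqrt(dt)) = 1.089514; d = 1/u = 0.917840
p = (exp((r-q)*dt) - d) / (u - d) = 0.493891
Discount per step: exp(-r*dt) = 0.994018
Stock lattice S(k, i) with i counting down-moves:
  k=0: S(0,0) = 52.8300
  k=1: S(1,0) = 57.5590; S(1,1) = 48.4895
  k=2: S(2,0) = 62.7114; S(2,1) = 52.8300; S(2,2) = 44.5056
  k=3: S(3,0) = 68.3250; S(3,1) = 57.5590; S(3,2) = 48.4895; S(3,3) = 40.8490
  k=4: S(4,0) = 74.4411; S(4,1) = 62.7114; S(4,2) = 52.8300; S(4,3) = 44.5056; S(4,4) = 37.4929
Terminal payoffs V(N, i) = max(K - S_T, 0):
  V(4,0) = 0.000000; V(4,1) = 0.000000; V(4,2) = 2.380000; V(4,3) = 10.704404; V(4,4) = 17.717135
Backward induction: V(k, i) = exp(-r*dt) * [p * V(k+1, i) + (1-p) * V(k+1, i+1)].
  V(3,0) = exp(-r*dt) * [p*0.000000 + (1-p)*0.000000] = 0.000000
  V(3,1) = exp(-r*dt) * [p*0.000000 + (1-p)*2.380000] = 1.197334
  V(3,2) = exp(-r*dt) * [p*2.380000 + (1-p)*10.704404] = 6.553618
  V(3,3) = exp(-r*dt) * [p*10.704404 + (1-p)*17.717135] = 14.168347
  V(2,0) = exp(-r*dt) * [p*0.000000 + (1-p)*1.197334] = 0.602357
  V(2,1) = exp(-r*dt) * [p*1.197334 + (1-p)*6.553618] = 3.884820
  V(2,2) = exp(-r*dt) * [p*6.553618 + (1-p)*14.168347] = 10.345245
  V(1,0) = exp(-r*dt) * [p*0.602357 + (1-p)*3.884820] = 2.250101
  V(1,1) = exp(-r*dt) * [p*3.884820 + (1-p)*10.345245] = 7.111702
  V(0,0) = exp(-r*dt) * [p*2.250101 + (1-p)*7.111702] = 4.682423


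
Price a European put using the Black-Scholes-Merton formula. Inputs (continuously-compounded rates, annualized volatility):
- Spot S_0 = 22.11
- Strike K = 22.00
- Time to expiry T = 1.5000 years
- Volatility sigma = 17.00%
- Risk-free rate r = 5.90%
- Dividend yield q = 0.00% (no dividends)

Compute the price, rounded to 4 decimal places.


d1 = (ln(S/K) + (r - q + 0.5*sigma^2) * T) / (sigma * sqrt(T)) = 0.55311660
d2 = d1 - sigma * sqrt(T) = 0.34490997
exp(-rT) = 0.91530311; exp(-qT) = 1.00000000
P = K * exp(-rT) * N(-d2) - S_0 * exp(-qT) * N(-d1)
N(-d1) = 0.29009179; N(-d2) = 0.36508103
P = 22.0000 * 0.91530311 * 0.36508103 - 22.1100 * 1.00000000 * 0.29009179 = 0.9376

Answer: Price = 0.9376


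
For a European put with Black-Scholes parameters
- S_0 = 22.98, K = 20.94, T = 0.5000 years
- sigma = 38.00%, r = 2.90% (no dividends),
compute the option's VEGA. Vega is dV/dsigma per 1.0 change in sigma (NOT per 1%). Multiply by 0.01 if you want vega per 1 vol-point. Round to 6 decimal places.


d1 = 0.5342864115; d2 = 0.2655858347
phi(d1) = 0.3458778787; exp(-qT) = 1.0000000000; exp(-rT) = 0.9856046187
Vega = S * exp(-qT) * phi(d1) * sqrt(T) = 22.9800 * 1.0000000000 * 0.3458778787 * 0.7071067812 = 5.620278

Answer: Vega = 5.620278


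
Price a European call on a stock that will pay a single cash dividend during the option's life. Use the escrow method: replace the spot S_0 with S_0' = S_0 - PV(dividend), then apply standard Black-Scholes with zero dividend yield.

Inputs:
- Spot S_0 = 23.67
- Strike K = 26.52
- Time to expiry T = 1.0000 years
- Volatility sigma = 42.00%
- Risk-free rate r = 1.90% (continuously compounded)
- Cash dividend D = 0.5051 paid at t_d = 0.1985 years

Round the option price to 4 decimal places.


PV(D) = D * exp(-r * t_d) = 0.5051 * 0.99623560 = 0.50319860
S_0' = S_0 - PV(D) = 23.6700 - 0.50319860 = 23.16680140
d1 = (ln(S_0'/K) + (r + sigma^2/2)*T) / (sigma*sqrt(T)) = -0.06661639
d2 = d1 - sigma*sqrt(T) = -0.48661639
exp(-rT) = 0.98117936
N(d1) = 0.47344355; N(d2) = 0.31326510
C = S_0' * N(d1) - K * exp(-rT) * N(d2) = 23.16680140 * 0.47344355 - 26.5200 * 0.98117936 * 0.31326510 = 2.8167

Answer: Price = 2.8167


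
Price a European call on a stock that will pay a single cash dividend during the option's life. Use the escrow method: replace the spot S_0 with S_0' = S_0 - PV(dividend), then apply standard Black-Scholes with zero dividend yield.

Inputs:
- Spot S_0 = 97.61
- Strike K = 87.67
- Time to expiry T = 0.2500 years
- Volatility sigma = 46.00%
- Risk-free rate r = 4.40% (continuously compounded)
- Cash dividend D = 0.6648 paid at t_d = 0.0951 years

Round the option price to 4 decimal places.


Answer: Price = 14.4911

Derivation:
PV(D) = D * exp(-r * t_d) = 0.6648 * 0.99582434 = 0.66202402
S_0' = S_0 - PV(D) = 97.6100 - 0.66202402 = 96.94797598
d1 = (ln(S_0'/K) + (r + sigma^2/2)*T) / (sigma*sqrt(T)) = 0.60019452
d2 = d1 - sigma*sqrt(T) = 0.37019452
exp(-rT) = 0.98906028
N(d1) = 0.72581170; N(d2) = 0.64438122
C = S_0' * N(d1) - K * exp(-rT) * N(d2) = 96.94797598 * 0.72581170 - 87.6700 * 0.98906028 * 0.64438122 = 14.4911


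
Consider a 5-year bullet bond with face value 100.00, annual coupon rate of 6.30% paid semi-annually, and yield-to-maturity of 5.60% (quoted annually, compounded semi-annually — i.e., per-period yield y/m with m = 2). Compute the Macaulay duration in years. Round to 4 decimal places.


Coupon per period c = face * coupon_rate / m = 3.150000
Periods per year m = 2; per-period yield y/m = 0.028000
Number of cashflows N = 10
Cashflows (t years, CF_t, discount factor 1/(1+y/m)^(m*t), PV):
  t = 0.5000: CF_t = 3.150000, DF = 0.972763, PV = 3.064202
  t = 1.0000: CF_t = 3.150000, DF = 0.946267, PV = 2.980742
  t = 1.5000: CF_t = 3.150000, DF = 0.920493, PV = 2.899554
  t = 2.0000: CF_t = 3.150000, DF = 0.895422, PV = 2.820578
  t = 2.5000: CF_t = 3.150000, DF = 0.871033, PV = 2.743753
  t = 3.0000: CF_t = 3.150000, DF = 0.847308, PV = 2.669020
  t = 3.5000: CF_t = 3.150000, DF = 0.824230, PV = 2.596323
  t = 4.0000: CF_t = 3.150000, DF = 0.801780, PV = 2.525606
  t = 4.5000: CF_t = 3.150000, DF = 0.779941, PV = 2.456815
  t = 5.0000: CF_t = 103.150000, DF = 0.758698, PV = 78.259683
Price P = sum_t PV_t = 103.016277
Macaulay numerator sum_t t * PV_t:
  t * PV_t at t = 0.5000: 1.532101
  t * PV_t at t = 1.0000: 2.980742
  t * PV_t at t = 1.5000: 4.349331
  t * PV_t at t = 2.0000: 5.641156
  t * PV_t at t = 2.5000: 6.859382
  t * PV_t at t = 3.0000: 8.007061
  t * PV_t at t = 3.5000: 9.087131
  t * PV_t at t = 4.0000: 10.102425
  t * PV_t at t = 4.5000: 11.055669
  t * PV_t at t = 5.0000: 391.298416
Macaulay duration D = (sum_t t * PV_t) / P = 450.913414 / 103.016277 = 4.377108

Answer: Macaulay duration = 4.3771 years


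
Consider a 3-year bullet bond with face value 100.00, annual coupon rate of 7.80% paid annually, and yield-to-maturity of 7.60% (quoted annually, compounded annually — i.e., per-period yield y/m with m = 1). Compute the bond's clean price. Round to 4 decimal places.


Coupon per period c = face * coupon_rate / m = 7.800000
Periods per year m = 1; per-period yield y/m = 0.076000
Number of cashflows N = 3
Cashflows (t years, CF_t, discount factor 1/(1+y/m)^(m*t), PV):
  t = 1.0000: CF_t = 7.800000, DF = 0.929368, PV = 7.249071
  t = 2.0000: CF_t = 7.800000, DF = 0.863725, PV = 6.737054
  t = 3.0000: CF_t = 107.800000, DF = 0.802718, PV = 86.533037
Price P = sum_t PV_t = 100.519162

Answer: Price = 100.5192


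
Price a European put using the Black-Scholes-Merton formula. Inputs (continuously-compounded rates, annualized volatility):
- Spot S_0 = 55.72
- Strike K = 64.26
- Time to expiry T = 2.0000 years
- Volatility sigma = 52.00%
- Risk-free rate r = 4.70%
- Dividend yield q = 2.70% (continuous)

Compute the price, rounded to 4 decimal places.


Answer: Price = 18.9639

Derivation:
d1 = (ln(S/K) + (r - q + 0.5*sigma^2) * T) / (sigma * sqrt(T)) = 0.22818036
d2 = d1 - sigma * sqrt(T) = -0.50721069
exp(-rT) = 0.91028276; exp(-qT) = 0.94743211
P = K * exp(-rT) * N(-d2) - S_0 * exp(-qT) * N(-d1)
N(-d1) = 0.40975301; N(-d2) = 0.69399650
P = 64.2600 * 0.91028276 * 0.69399650 - 55.7200 * 0.94743211 * 0.40975301 = 18.9639


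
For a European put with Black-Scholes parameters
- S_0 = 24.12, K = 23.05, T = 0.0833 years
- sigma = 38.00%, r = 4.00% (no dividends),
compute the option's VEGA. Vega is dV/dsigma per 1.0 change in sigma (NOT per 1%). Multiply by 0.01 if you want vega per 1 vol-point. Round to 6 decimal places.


d1 = 0.4989474099; d2 = 0.3892728003
phi(d1) = 0.3522504706; exp(-qT) = 1.0000000000; exp(-rT) = 0.9966735450
Vega = S * exp(-qT) * phi(d1) * sqrt(T) = 24.1200 * 1.0000000000 * 0.3522504706 * 0.2886173938 = 2.452175

Answer: Vega = 2.452175


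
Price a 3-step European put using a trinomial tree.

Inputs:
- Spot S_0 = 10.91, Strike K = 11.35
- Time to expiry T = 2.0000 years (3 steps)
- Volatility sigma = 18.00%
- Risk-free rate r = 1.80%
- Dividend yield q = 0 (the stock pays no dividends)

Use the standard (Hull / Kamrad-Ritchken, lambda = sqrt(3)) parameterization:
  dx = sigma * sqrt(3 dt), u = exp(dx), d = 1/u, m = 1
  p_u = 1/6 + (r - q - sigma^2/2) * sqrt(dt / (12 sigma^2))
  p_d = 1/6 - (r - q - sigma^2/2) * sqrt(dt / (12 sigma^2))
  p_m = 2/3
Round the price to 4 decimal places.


dt = T/N = 0.666667; dx = sigma*sqrt(3*dt) = 0.254558
u = exp(dx) = 1.289892; d = 1/u = 0.775259
p_u = 0.169024, p_m = 0.666667, p_d = 0.164310
Discount per step: exp(-r*dt) = 0.988072
Stock lattice S(k, j) with j the centered position index:
  k=0: S(0,+0) = 10.9100
  k=1: S(1,-1) = 8.4581; S(1,+0) = 10.9100; S(1,+1) = 14.0727
  k=2: S(2,-2) = 6.5572; S(2,-1) = 8.4581; S(2,+0) = 10.9100; S(2,+1) = 14.0727; S(2,+2) = 18.1523
  k=3: S(3,-3) = 5.0835; S(3,-2) = 6.5572; S(3,-1) = 8.4581; S(3,+0) = 10.9100; S(3,+1) = 14.0727; S(3,+2) = 18.1523; S(3,+3) = 23.4145
Terminal payoffs V(N, j) = max(K - S_T, 0):
  V(3,-3) = 6.266477; V(3,-2) = 4.792805; V(3,-1) = 2.891927; V(3,+0) = 0.440000; V(3,+1) = 0.000000; V(3,+2) = 0.000000; V(3,+3) = 0.000000
Backward induction: V(k, j) = exp(-r*dt) * [p_u * V(k+1, j+1) + p_m * V(k+1, j) + p_d * V(k+1, j-1)]
  V(2,-2) = exp(-r*dt) * [p_u*2.891927 + p_m*4.792805 + p_d*6.266477] = 4.657424
  V(2,-1) = exp(-r*dt) * [p_u*0.440000 + p_m*2.891927 + p_d*4.792805] = 2.756548
  V(2,+0) = exp(-r*dt) * [p_u*0.000000 + p_m*0.440000 + p_d*2.891927] = 0.759338
  V(2,+1) = exp(-r*dt) * [p_u*0.000000 + p_m*0.000000 + p_d*0.440000] = 0.071434
  V(2,+2) = exp(-r*dt) * [p_u*0.000000 + p_m*0.000000 + p_d*0.000000] = 0.000000
  V(1,-1) = exp(-r*dt) * [p_u*0.759338 + p_m*2.756548 + p_d*4.657424] = 2.698725
  V(1,+0) = exp(-r*dt) * [p_u*0.071434 + p_m*0.759338 + p_d*2.756548] = 0.959642
  V(1,+1) = exp(-r*dt) * [p_u*0.000000 + p_m*0.071434 + p_d*0.759338] = 0.170333
  V(0,+0) = exp(-r*dt) * [p_u*0.170333 + p_m*0.959642 + p_d*2.698725] = 1.098714

Answer: Price = V(0,0) = 1.0987


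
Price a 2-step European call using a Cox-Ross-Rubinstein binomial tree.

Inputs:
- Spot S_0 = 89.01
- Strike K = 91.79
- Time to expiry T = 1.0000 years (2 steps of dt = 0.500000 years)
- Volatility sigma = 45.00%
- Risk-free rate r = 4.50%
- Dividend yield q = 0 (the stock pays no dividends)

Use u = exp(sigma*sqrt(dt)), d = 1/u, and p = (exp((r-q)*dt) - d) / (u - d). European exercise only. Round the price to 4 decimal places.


Answer: Price = V(0,0) = 15.2073

Derivation:
dt = T/N = 0.500000
u = exp(sigma*sqrt(dt)) = 1.374648; d = 1/u = 0.727459
p = (exp((r-q)*dt) - d) / (u - d) = 0.456275
Discount per step: exp(-r*dt) = 0.977751
Stock lattice S(k, i) with i counting down-moves:
  k=0: S(0,0) = 89.0100
  k=1: S(1,0) = 122.3575; S(1,1) = 64.7511
  k=2: S(2,0) = 168.1985; S(2,1) = 89.0100; S(2,2) = 47.1038
Terminal payoffs V(N, i) = max(S_T - K, 0):
  V(2,0) = 76.408499; V(2,1) = 0.000000; V(2,2) = 0.000000
Backward induction: V(k, i) = exp(-r*dt) * [p * V(k+1, i) + (1-p) * V(k+1, i+1)].
  V(1,0) = exp(-r*dt) * [p*76.408499 + (1-p)*0.000000] = 34.087602
  V(1,1) = exp(-r*dt) * [p*0.000000 + (1-p)*0.000000] = 0.000000
  V(0,0) = exp(-r*dt) * [p*34.087602 + (1-p)*0.000000] = 15.207269


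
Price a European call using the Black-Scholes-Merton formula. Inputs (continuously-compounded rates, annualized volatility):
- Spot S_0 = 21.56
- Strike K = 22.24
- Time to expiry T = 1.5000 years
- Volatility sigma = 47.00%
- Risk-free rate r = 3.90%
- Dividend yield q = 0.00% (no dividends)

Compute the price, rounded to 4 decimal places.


Answer: Price = 5.1147

Derivation:
d1 = (ln(S/K) + (r - q + 0.5*sigma^2) * T) / (sigma * sqrt(T)) = 0.33549719
d2 = d1 - sigma * sqrt(T) = -0.24013290
exp(-rT) = 0.94317824; exp(-qT) = 1.00000000
C = S_0 * exp(-qT) * N(d1) - K * exp(-rT) * N(d2)
N(d1) = 0.63137497; N(d2) = 0.40511361
C = 21.5600 * 1.00000000 * 0.63137497 - 22.2400 * 0.94317824 * 0.40511361 = 5.1147


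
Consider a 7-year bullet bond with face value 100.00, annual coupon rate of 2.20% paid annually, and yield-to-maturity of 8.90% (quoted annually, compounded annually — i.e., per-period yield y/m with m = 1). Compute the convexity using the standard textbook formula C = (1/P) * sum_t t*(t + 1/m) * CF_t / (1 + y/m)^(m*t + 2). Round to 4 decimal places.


Answer: Convexity = 42.2641

Derivation:
Coupon per period c = face * coupon_rate / m = 2.200000
Periods per year m = 1; per-period yield y/m = 0.089000
Number of cashflows N = 7
Cashflows (t years, CF_t, discount factor 1/(1+y/m)^(m*t), PV):
  t = 1.0000: CF_t = 2.200000, DF = 0.918274, PV = 2.020202
  t = 2.0000: CF_t = 2.200000, DF = 0.843226, PV = 1.855098
  t = 3.0000: CF_t = 2.200000, DF = 0.774313, PV = 1.703488
  t = 4.0000: CF_t = 2.200000, DF = 0.711031, PV = 1.564268
  t = 5.0000: CF_t = 2.200000, DF = 0.652921, PV = 1.436426
  t = 6.0000: CF_t = 2.200000, DF = 0.599560, PV = 1.319032
  t = 7.0000: CF_t = 102.200000, DF = 0.550560, PV = 56.267256
Price P = sum_t PV_t = 66.165771
Convexity numerator sum_t t*(t + 1/m) * CF_t / (1+y/m)^(m*t + 2):
  t = 1.0000: term = 3.406976
  t = 2.0000: term = 9.385608
  t = 3.0000: term = 17.237113
  t = 4.0000: term = 26.380644
  t = 5.0000: term = 36.336976
  t = 6.0000: term = 46.714202
  t = 7.0000: term = 2656.978285
Convexity = (1/P) * sum = 2796.439803 / 66.165771 = 42.264146


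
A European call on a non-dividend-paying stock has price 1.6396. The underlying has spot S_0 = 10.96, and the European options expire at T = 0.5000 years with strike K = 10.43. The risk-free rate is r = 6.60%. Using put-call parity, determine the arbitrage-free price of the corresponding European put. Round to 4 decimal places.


Put-call parity: C - P = S_0 * exp(-qT) - K * exp(-rT).
S_0 * exp(-qT) = 10.9600 * 1.00000000 = 10.96000000
K * exp(-rT) = 10.4300 * 0.96753856 = 10.09142718
P = C - S*exp(-qT) + K*exp(-rT)
P = 1.6396 - 10.96000000 + 10.09142718 = 0.7710

Answer: Put price = 0.7710


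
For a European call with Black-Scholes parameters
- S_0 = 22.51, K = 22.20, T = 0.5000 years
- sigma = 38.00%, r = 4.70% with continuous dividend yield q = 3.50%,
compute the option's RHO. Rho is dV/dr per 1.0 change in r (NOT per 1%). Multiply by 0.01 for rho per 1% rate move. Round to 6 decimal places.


d1 = 0.2082889687; d2 = -0.0604116082
phi(d1) = 0.3903815517; exp(-qT) = 0.9826522357; exp(-rT) = 0.9767739747
N(d2) = 0.4759139068
Rho = K*T*exp(-rT)*N(d2) = 22.2000 * 0.5000 * 0.9767739747 * 0.4759139068 = 5.159950

Answer: Rho = 5.159950


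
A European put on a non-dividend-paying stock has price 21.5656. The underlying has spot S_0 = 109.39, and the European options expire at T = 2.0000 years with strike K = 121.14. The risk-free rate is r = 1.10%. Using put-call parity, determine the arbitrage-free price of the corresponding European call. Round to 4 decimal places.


Answer: Call price = 12.4516

Derivation:
Put-call parity: C - P = S_0 * exp(-qT) - K * exp(-rT).
S_0 * exp(-qT) = 109.3900 * 1.00000000 = 109.39000000
K * exp(-rT) = 121.1400 * 0.97824024 = 118.50402207
C = P + S*exp(-qT) - K*exp(-rT)
C = 21.5656 + 109.39000000 - 118.50402207 = 12.4516


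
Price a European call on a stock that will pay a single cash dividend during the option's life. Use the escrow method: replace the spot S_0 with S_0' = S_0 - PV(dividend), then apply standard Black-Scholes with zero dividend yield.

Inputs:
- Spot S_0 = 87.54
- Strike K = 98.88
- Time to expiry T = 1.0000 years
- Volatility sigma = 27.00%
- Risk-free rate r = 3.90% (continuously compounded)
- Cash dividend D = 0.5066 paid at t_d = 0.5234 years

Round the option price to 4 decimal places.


PV(D) = D * exp(-r * t_d) = 0.5066 * 0.97979433 = 0.49636381
S_0' = S_0 - PV(D) = 87.5400 - 0.49636381 = 87.04363619
d1 = (ln(S_0'/K) + (r + sigma^2/2)*T) / (sigma*sqrt(T)) = -0.19276828
d2 = d1 - sigma*sqrt(T) = -0.46276828
exp(-rT) = 0.96175071
N(d1) = 0.42357022; N(d2) = 0.32176524
C = S_0' * N(d1) - K * exp(-rT) * N(d2) = 87.04363619 * 0.42357022 - 98.8800 * 0.96175071 * 0.32176524 = 6.2699

Answer: Price = 6.2699


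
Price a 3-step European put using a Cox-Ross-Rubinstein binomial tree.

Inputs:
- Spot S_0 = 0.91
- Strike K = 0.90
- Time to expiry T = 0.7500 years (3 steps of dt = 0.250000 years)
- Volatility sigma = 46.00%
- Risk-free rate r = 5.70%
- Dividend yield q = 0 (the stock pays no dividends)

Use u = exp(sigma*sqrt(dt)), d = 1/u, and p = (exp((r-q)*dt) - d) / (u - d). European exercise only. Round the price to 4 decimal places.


Answer: Price = V(0,0) = 0.1287

Derivation:
dt = T/N = 0.250000
u = exp(sigma*sqrt(dt)) = 1.258600; d = 1/u = 0.794534
p = (exp((r-q)*dt) - d) / (u - d) = 0.473679
Discount per step: exp(-r*dt) = 0.985851
Stock lattice S(k, i) with i counting down-moves:
  k=0: S(0,0) = 0.9100
  k=1: S(1,0) = 1.1453; S(1,1) = 0.7230
  k=2: S(2,0) = 1.4415; S(2,1) = 0.9100; S(2,2) = 0.5745
  k=3: S(3,0) = 1.8143; S(3,1) = 1.1453; S(3,2) = 0.7230; S(3,3) = 0.4564
Terminal payoffs V(N, i) = max(K - S_T, 0):
  V(3,0) = 0.000000; V(3,1) = 0.000000; V(3,2) = 0.176974; V(3,3) = 0.443566
Backward induction: V(k, i) = exp(-r*dt) * [p * V(k+1, i) + (1-p) * V(k+1, i+1)].
  V(2,0) = exp(-r*dt) * [p*0.000000 + (1-p)*0.000000] = 0.000000
  V(2,1) = exp(-r*dt) * [p*0.000000 + (1-p)*0.176974] = 0.091827
  V(2,2) = exp(-r*dt) * [p*0.176974 + (1-p)*0.443566] = 0.312798
  V(1,0) = exp(-r*dt) * [p*0.000000 + (1-p)*0.091827] = 0.047647
  V(1,1) = exp(-r*dt) * [p*0.091827 + (1-p)*0.312798] = 0.205184
  V(0,0) = exp(-r*dt) * [p*0.047647 + (1-p)*0.205184] = 0.128715


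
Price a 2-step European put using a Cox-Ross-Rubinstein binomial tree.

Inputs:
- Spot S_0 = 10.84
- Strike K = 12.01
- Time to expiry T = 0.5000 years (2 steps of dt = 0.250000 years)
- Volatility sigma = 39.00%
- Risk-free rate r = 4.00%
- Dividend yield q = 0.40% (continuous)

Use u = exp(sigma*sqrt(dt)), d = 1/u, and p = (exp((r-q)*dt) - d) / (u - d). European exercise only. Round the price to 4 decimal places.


Answer: Price = V(0,0) = 1.8365

Derivation:
dt = T/N = 0.250000
u = exp(sigma*sqrt(dt)) = 1.215311; d = 1/u = 0.822835
p = (exp((r-q)*dt) - d) / (u - d) = 0.474439
Discount per step: exp(-r*dt) = 0.990050
Stock lattice S(k, i) with i counting down-moves:
  k=0: S(0,0) = 10.8400
  k=1: S(1,0) = 13.1740; S(1,1) = 8.9195
  k=2: S(2,0) = 16.0105; S(2,1) = 10.8400; S(2,2) = 7.3393
Terminal payoffs V(N, i) = max(K - S_T, 0):
  V(2,0) = 0.000000; V(2,1) = 1.170000; V(2,2) = 4.670703
Backward induction: V(k, i) = exp(-r*dt) * [p * V(k+1, i) + (1-p) * V(k+1, i+1)].
  V(1,0) = exp(-r*dt) * [p*0.000000 + (1-p)*1.170000] = 0.608788
  V(1,1) = exp(-r*dt) * [p*1.170000 + (1-p)*4.670703] = 2.979886
  V(0,0) = exp(-r*dt) * [p*0.608788 + (1-p)*2.979886] = 1.836488


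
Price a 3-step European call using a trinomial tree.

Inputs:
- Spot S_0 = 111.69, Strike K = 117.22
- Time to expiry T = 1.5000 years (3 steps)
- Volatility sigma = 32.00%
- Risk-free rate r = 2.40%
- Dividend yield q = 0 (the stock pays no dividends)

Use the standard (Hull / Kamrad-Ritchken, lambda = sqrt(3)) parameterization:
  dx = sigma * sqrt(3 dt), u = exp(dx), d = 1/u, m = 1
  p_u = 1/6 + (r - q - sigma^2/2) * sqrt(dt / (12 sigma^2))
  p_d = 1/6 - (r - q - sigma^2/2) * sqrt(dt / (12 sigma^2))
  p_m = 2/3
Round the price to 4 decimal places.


dt = T/N = 0.500000; dx = sigma*sqrt(3*dt) = 0.391918
u = exp(dx) = 1.479817; d = 1/u = 0.675759
p_u = 0.149316, p_m = 0.666667, p_d = 0.184017
Discount per step: exp(-r*dt) = 0.988072
Stock lattice S(k, j) with j the centered position index:
  k=0: S(0,+0) = 111.6900
  k=1: S(1,-1) = 75.4756; S(1,+0) = 111.6900; S(1,+1) = 165.2807
  k=2: S(2,-2) = 51.0033; S(2,-1) = 75.4756; S(2,+0) = 111.6900; S(2,+1) = 165.2807; S(2,+2) = 244.5852
  k=3: S(3,-3) = 34.4660; S(3,-2) = 51.0033; S(3,-1) = 75.4756; S(3,+0) = 111.6900; S(3,+1) = 165.2807; S(3,+2) = 244.5852; S(3,+3) = 361.9414
Terminal payoffs V(N, j) = max(S_T - K, 0):
  V(3,-3) = 0.000000; V(3,-2) = 0.000000; V(3,-1) = 0.000000; V(3,+0) = 0.000000; V(3,+1) = 48.060749; V(3,+2) = 127.365244; V(3,+3) = 244.721376
Backward induction: V(k, j) = exp(-r*dt) * [p_u * V(k+1, j+1) + p_m * V(k+1, j) + p_d * V(k+1, j-1)]
  V(2,-2) = exp(-r*dt) * [p_u*0.000000 + p_m*0.000000 + p_d*0.000000] = 0.000000
  V(2,-1) = exp(-r*dt) * [p_u*0.000000 + p_m*0.000000 + p_d*0.000000] = 0.000000
  V(2,+0) = exp(-r*dt) * [p_u*48.060749 + p_m*0.000000 + p_d*0.000000] = 7.090644
  V(2,+1) = exp(-r*dt) * [p_u*127.365244 + p_m*48.060749 + p_d*0.000000] = 50.449146
  V(2,+2) = exp(-r*dt) * [p_u*244.721376 + p_m*127.365244 + p_d*48.060749] = 128.740817
  V(1,-1) = exp(-r*dt) * [p_u*7.090644 + p_m*0.000000 + p_d*0.000000] = 1.046118
  V(1,+0) = exp(-r*dt) * [p_u*50.449146 + p_m*7.090644 + p_d*0.000000] = 12.113726
  V(1,+1) = exp(-r*dt) * [p_u*128.740817 + p_m*50.449146 + p_d*7.090644] = 53.514599
  V(0,+0) = exp(-r*dt) * [p_u*53.514599 + p_m*12.113726 + p_d*1.046118] = 16.064972

Answer: Price = V(0,0) = 16.0650


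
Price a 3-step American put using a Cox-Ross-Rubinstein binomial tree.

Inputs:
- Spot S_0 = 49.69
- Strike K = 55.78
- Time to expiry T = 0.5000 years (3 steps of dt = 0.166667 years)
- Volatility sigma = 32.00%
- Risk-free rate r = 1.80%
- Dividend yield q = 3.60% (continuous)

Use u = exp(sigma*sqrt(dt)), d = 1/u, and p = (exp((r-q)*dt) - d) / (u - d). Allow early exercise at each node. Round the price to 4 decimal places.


dt = T/N = 0.166667
u = exp(sigma*sqrt(dt)) = 1.139557; d = 1/u = 0.877534
p = (exp((r-q)*dt) - d) / (u - d) = 0.455954
Discount per step: exp(-r*dt) = 0.997004
Stock lattice S(k, i) with i counting down-moves:
  k=0: S(0,0) = 49.6900
  k=1: S(1,0) = 56.6246; S(1,1) = 43.6047
  k=2: S(2,0) = 64.5269; S(2,1) = 49.6900; S(2,2) = 38.2646
  k=3: S(3,0) = 73.5321; S(3,1) = 56.6246; S(3,2) = 43.6047; S(3,3) = 33.5785
Terminal payoffs V(N, i) = max(K - S_T, 0):
  V(3,0) = 0.000000; V(3,1) = 0.000000; V(3,2) = 12.175330; V(3,3) = 22.201521
Backward induction: V(k, i) = exp(-r*dt) * [p * V(k+1, i) + (1-p) * V(k+1, i+1)]; then take max(V_cont, immediate exercise) for American.
  V(2,0) = exp(-r*dt) * [p*0.000000 + (1-p)*0.000000] = 0.000000; exercise = 0.000000; V(2,0) = max -> 0.000000
  V(2,1) = exp(-r*dt) * [p*0.000000 + (1-p)*12.175330] = 6.604094; exercise = 6.090000; V(2,1) = max -> 6.604094
  V(2,2) = exp(-r*dt) * [p*12.175330 + (1-p)*22.201521] = 17.577226; exercise = 17.515415; V(2,2) = max -> 17.577226
  V(1,0) = exp(-r*dt) * [p*0.000000 + (1-p)*6.604094] = 3.582167; exercise = 0.000000; V(1,0) = max -> 3.582167
  V(1,1) = exp(-r*dt) * [p*6.604094 + (1-p)*17.577226] = 12.536314; exercise = 12.175330; V(1,1) = max -> 12.536314
  V(0,0) = exp(-r*dt) * [p*3.582167 + (1-p)*12.536314] = 8.428309; exercise = 6.090000; V(0,0) = max -> 8.428309

Answer: Price = V(0,0) = 8.4283
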